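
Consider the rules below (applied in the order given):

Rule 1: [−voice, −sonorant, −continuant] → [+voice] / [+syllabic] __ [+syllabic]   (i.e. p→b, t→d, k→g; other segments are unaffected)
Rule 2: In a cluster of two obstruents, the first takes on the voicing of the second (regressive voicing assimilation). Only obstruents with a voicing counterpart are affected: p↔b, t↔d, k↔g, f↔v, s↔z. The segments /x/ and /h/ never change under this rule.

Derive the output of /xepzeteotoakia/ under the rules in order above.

Rule 1 (intervocalic voicing): /t/ is a voiceless stop between vowels /e/ and /e/, so it voices to [d]. /t/ is a voiceless stop between vowels /o/ and /o/, so it voices to [d]. /k/ is a voiceless stop between vowels /a/ and /i/, so it voices to [g]. /xepzeteotoakia/ → xepzedeodoagia.
Rule 2 (regressive voicing assimilation): /p/ precedes the voiced obstruent /z/, so it voices to [b] by assimilation. /xepzedeodoagia/ → xebzedeodoagia.

xebzedeodoagia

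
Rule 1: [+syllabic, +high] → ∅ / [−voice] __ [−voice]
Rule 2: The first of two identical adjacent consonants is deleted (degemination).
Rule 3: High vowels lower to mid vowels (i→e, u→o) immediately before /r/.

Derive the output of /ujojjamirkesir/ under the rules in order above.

Rule 1 (high vowel syncope): no segment meets the environment; /ujojjamirkesir/ is unchanged.
Rule 2 (degemination): /jj/ is a geminate; the first /j/ deletes. /ujojjamirkesir/ → ujojamirkesir.
Rule 3 (pre-rhotic lowering): /i/ is a high vowel immediately before /r/, so it lowers to [e]. /i/ is a high vowel immediately before /r/, so it lowers to [e]. /ujojamirkesir/ → ujojamerkeser.

ujojamerkeser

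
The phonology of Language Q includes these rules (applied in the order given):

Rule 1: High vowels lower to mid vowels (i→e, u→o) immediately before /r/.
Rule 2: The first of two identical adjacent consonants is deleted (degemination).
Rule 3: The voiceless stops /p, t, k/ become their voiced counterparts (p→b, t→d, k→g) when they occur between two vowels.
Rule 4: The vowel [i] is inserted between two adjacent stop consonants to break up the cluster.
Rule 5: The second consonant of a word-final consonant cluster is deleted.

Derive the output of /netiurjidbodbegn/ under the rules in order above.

Rule 1 (pre-rhotic lowering): /u/ is a high vowel immediately before /r/, so it lowers to [o]. /netiurjidbodbegn/ → netiorjidbodbegn.
Rule 2 (degemination): no segment meets the environment; /netiorjidbodbegn/ is unchanged.
Rule 3 (intervocalic voicing): /t/ is a voiceless stop between vowels /e/ and /i/, so it voices to [d]. /netiorjidbodbegn/ → nediorjidbodbegn.
Rule 4 (stop-cluster i-epenthesis): /d/ and /b/ form a stop–stop cluster, so [i] is inserted between them. /d/ and /b/ form a stop–stop cluster, so [i] is inserted between them. /nediorjidbodbegn/ → nediorjidibodibegn.
Rule 5 (final cluster simplification): /n/ is the second consonant of a word-final cluster /gn/, so it deletes. /nediorjidibodibegn/ → nediorjidibodibeg.

nediorjidibodibeg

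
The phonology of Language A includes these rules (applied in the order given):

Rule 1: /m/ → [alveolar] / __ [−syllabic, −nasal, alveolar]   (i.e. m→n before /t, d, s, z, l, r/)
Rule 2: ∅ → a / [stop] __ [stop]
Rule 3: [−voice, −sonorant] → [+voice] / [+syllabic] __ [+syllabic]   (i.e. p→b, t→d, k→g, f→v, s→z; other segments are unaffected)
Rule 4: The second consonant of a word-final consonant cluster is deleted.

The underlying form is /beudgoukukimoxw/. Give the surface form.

Rule 1 (nasal place assimilation): no segment meets the environment; /beudgoukukimoxw/ is unchanged.
Rule 2 (stop-cluster a-epenthesis): /d/ and /g/ form a stop–stop cluster, so [a] is inserted between them. /beudgoukukimoxw/ → beudagoukukimoxw.
Rule 3 (intervocalic voicing): /k/ is a voiceless obstruent between vowels /u/ and /u/, so it voices to [g]. /k/ is a voiceless obstruent between vowels /u/ and /i/, so it voices to [g]. /beudagoukukimoxw/ → beudagougugimoxw.
Rule 4 (final cluster simplification): /w/ is the second consonant of a word-final cluster /xw/, so it deletes. /beudagougugimoxw/ → beudagougugimox.

beudagougugimox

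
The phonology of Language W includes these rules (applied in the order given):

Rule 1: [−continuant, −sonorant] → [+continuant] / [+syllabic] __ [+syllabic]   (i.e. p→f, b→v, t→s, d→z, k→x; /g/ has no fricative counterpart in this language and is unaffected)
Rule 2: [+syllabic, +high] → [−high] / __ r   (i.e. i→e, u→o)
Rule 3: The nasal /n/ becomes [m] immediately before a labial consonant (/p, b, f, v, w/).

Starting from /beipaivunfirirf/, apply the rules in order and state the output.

beifaivumfererf

Rule 1 (intervocalic spirantization): /p/ is a stop between vowels /i/ and /a/, so it spirantizes to the fricative [f]. /beipaivunfirirf/ → beifaivunfirirf.
Rule 2 (pre-rhotic lowering): /i/ is a high vowel immediately before /r/, so it lowers to [e]. /i/ is a high vowel immediately before /r/, so it lowers to [e]. /beifaivunfirirf/ → beifaivunfererf.
Rule 3 (nasal place assimilation): /n/ precedes the labial consonant /f/, so it assimilates in place to [m]. /beifaivunfererf/ → beifaivumfererf.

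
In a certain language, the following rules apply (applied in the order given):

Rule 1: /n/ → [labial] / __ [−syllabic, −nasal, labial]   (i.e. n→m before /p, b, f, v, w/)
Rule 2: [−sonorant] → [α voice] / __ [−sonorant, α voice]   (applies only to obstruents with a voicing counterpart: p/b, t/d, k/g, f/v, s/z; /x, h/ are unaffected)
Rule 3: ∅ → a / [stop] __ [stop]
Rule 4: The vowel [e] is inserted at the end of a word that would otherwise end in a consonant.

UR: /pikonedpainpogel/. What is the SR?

pikonetapaimpogele

Rule 1 (nasal place assimilation): /n/ precedes the labial consonant /p/, so it assimilates in place to [m]. /pikonedpainpogel/ → pikonedpaimpogel.
Rule 2 (regressive voicing assimilation): /d/ precedes the voiceless obstruent /p/, so it devoices to [t] by assimilation. /pikonedpaimpogel/ → pikonetpaimpogel.
Rule 3 (stop-cluster a-epenthesis): /t/ and /p/ form a stop–stop cluster, so [a] is inserted between them. /pikonetpaimpogel/ → pikonetapaimpogel.
Rule 4 (final e-epenthesis): the form ends in the consonant /l/, so [e] is inserted word-finally. /pikonetapaimpogel/ → pikonetapaimpogele.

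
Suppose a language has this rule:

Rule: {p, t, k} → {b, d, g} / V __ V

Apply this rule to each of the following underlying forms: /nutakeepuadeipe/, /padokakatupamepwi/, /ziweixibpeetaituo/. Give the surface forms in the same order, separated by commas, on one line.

/nutakeepuadeipe/: /t/ is a voiceless stop between vowels /u/ and /a/, so it voices to [d]. /k/ is a voiceless stop between vowels /a/ and /e/, so it voices to [g]. /p/ is a voiceless stop between vowels /e/ and /u/, so it voices to [b]. /p/ is a voiceless stop between vowels /i/ and /e/, so it voices to [b]. → [nudageebuadeibe].
/padokakatupamepwi/: /k/ is a voiceless stop between vowels /o/ and /a/, so it voices to [g]. /k/ is a voiceless stop between vowels /a/ and /a/, so it voices to [g]. /t/ is a voiceless stop between vowels /a/ and /u/, so it voices to [d]. /p/ is a voiceless stop between vowels /u/ and /a/, so it voices to [b]. → [padogagadubamepwi].
/ziweixibpeetaituo/: /t/ is a voiceless stop between vowels /e/ and /a/, so it voices to [d]. /t/ is a voiceless stop between vowels /i/ and /u/, so it voices to [d]. → [ziweixibpeedaiduo].

nudageebuadeibe, padogagadubamepwi, ziweixibpeedaiduo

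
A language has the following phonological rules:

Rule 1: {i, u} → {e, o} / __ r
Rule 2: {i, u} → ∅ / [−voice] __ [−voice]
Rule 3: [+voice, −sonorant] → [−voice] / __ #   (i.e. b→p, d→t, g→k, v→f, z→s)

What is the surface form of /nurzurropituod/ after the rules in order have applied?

Rule 1 (pre-rhotic lowering): /u/ is a high vowel immediately before /r/, so it lowers to [o]. /u/ is a high vowel immediately before /r/, so it lowers to [o]. /nurzurropituod/ → norzorropituod.
Rule 2 (high vowel syncope): /i/ is a high vowel flanked by voiceless consonants /p/ and /t/, so it deletes. /norzorropituod/ → norzorroptuod.
Rule 3 (final devoicing): /d/ is a voiced obstruent in word-final position, so it devoices to [t]. /norzorroptuod/ → norzorroptuot.

norzorroptuot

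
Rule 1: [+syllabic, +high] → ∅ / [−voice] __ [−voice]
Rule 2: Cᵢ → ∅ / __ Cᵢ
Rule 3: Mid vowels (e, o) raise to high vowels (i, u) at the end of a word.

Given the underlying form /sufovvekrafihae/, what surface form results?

Rule 1 (high vowel syncope): /u/ is a high vowel flanked by voiceless consonants /s/ and /f/, so it deletes. /i/ is a high vowel flanked by voiceless consonants /f/ and /h/, so it deletes. /sufovvekrafihae/ → sfovvekrafhae.
Rule 2 (degemination): /vv/ is a geminate; the first /v/ deletes. /sfovvekrafhae/ → sfovekrafhae.
Rule 3 (final vowel raising): /e/ is a mid vowel in word-final position, so it raises to [i]. /sfovekrafhae/ → sfovekrafhai.

sfovekrafhai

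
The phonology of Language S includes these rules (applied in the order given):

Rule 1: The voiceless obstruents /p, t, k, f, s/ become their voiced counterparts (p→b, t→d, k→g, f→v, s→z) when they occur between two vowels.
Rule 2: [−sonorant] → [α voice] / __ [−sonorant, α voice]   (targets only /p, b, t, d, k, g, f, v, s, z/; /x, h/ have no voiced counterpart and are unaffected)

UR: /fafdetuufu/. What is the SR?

favdeduuvu

Rule 1 (intervocalic voicing): /t/ is a voiceless obstruent between vowels /e/ and /u/, so it voices to [d]. /f/ is a voiceless obstruent between vowels /u/ and /u/, so it voices to [v]. /fafdetuufu/ → fafdeduuvu.
Rule 2 (regressive voicing assimilation): /f/ precedes the voiced obstruent /d/, so it voices to [v] by assimilation. /fafdeduuvu/ → favdeduuvu.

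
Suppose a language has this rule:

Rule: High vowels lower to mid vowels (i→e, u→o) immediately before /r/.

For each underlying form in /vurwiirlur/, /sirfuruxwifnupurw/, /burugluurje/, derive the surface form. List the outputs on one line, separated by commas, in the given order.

/vurwiirlur/: /u/ is a high vowel immediately before /r/, so it lowers to [o]. /i/ is a high vowel immediately before /r/, so it lowers to [e]. /u/ is a high vowel immediately before /r/, so it lowers to [o]. → [vorwierlor].
/sirfuruxwifnupurw/: /i/ is a high vowel immediately before /r/, so it lowers to [e]. /u/ is a high vowel immediately before /r/, so it lowers to [o]. /u/ is a high vowel immediately before /r/, so it lowers to [o]. → [serforuxwifnuporw].
/burugluurje/: /u/ is a high vowel immediately before /r/, so it lowers to [o]. /u/ is a high vowel immediately before /r/, so it lowers to [o]. → [borugluorje].

vorwierlor, serforuxwifnuporw, borugluorje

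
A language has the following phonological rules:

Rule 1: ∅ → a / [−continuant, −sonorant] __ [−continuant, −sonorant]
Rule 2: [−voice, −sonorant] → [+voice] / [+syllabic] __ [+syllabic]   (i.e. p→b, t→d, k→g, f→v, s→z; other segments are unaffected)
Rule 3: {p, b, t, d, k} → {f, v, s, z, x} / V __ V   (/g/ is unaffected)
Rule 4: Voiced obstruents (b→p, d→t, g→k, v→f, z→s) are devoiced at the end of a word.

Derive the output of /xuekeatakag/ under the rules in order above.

xuegeazagak

Rule 1 (stop-cluster a-epenthesis): no segment meets the environment; /xuekeatakag/ is unchanged.
Rule 2 (intervocalic voicing): /k/ is a voiceless obstruent between vowels /e/ and /e/, so it voices to [g]. /t/ is a voiceless obstruent between vowels /a/ and /a/, so it voices to [d]. /k/ is a voiceless obstruent between vowels /a/ and /a/, so it voices to [g]. /xuekeatakag/ → xuegeadagag.
Rule 3 (intervocalic spirantization): /d/ is a stop between vowels /a/ and /a/, so it spirantizes to the fricative [z]. /xuegeadagag/ → xuegeazagag.
Rule 4 (final devoicing): /g/ is a voiced obstruent in word-final position, so it devoices to [k]. /xuegeazagag/ → xuegeazagak.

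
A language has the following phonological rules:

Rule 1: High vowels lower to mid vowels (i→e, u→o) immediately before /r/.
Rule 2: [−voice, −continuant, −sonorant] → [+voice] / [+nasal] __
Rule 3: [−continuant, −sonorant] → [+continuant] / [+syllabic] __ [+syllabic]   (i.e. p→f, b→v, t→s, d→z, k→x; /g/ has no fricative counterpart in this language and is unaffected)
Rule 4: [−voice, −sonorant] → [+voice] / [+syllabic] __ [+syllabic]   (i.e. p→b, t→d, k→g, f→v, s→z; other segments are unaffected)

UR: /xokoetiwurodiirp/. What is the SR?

xoxoeziworozierp

Rule 1 (pre-rhotic lowering): /u/ is a high vowel immediately before /r/, so it lowers to [o]. /i/ is a high vowel immediately before /r/, so it lowers to [e]. /xokoetiwurodiirp/ → xokoetiworodierp.
Rule 2 (post-nasal voicing): no segment meets the environment; /xokoetiworodierp/ is unchanged.
Rule 3 (intervocalic spirantization): /k/ is a stop between vowels /o/ and /o/, so it spirantizes to the fricative [x]. /t/ is a stop between vowels /e/ and /i/, so it spirantizes to the fricative [s]. /d/ is a stop between vowels /o/ and /i/, so it spirantizes to the fricative [z]. /xokoetiworodierp/ → xoxoesiworozierp.
Rule 4 (intervocalic voicing): /s/ is a voiceless obstruent between vowels /e/ and /i/, so it voices to [z]. /xoxoesiworozierp/ → xoxoeziworozierp.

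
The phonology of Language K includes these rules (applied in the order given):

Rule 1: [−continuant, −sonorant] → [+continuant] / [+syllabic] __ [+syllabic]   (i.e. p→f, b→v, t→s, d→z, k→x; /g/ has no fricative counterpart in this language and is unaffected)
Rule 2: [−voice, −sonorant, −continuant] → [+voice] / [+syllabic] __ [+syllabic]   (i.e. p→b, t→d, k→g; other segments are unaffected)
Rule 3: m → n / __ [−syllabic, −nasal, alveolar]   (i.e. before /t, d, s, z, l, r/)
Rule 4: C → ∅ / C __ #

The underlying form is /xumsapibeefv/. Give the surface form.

Rule 1 (intervocalic spirantization): /p/ is a stop between vowels /a/ and /i/, so it spirantizes to the fricative [f]. /b/ is a stop between vowels /i/ and /e/, so it spirantizes to the fricative [v]. /xumsapibeefv/ → xumsafiveefv.
Rule 2 (intervocalic voicing): no segment meets the environment; /xumsafiveefv/ is unchanged.
Rule 3 (nasal place assimilation): /m/ precedes the alveolar consonant /s/, so it assimilates in place to [n]. /xumsafiveefv/ → xunsafiveefv.
Rule 4 (final cluster simplification): /v/ is the second consonant of a word-final cluster /fv/, so it deletes. /xunsafiveefv/ → xunsafiveef.

xunsafiveef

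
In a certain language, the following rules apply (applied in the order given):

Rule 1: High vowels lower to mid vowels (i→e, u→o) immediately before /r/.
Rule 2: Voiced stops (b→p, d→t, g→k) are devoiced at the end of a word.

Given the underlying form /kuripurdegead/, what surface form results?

Rule 1 (pre-rhotic lowering): /u/ is a high vowel immediately before /r/, so it lowers to [o]. /u/ is a high vowel immediately before /r/, so it lowers to [o]. /kuripurdegead/ → koripordegead.
Rule 2 (final devoicing): /d/ is a voiced stop in word-final position, so it devoices to [t]. /koripordegead/ → koripordegeat.

koripordegeat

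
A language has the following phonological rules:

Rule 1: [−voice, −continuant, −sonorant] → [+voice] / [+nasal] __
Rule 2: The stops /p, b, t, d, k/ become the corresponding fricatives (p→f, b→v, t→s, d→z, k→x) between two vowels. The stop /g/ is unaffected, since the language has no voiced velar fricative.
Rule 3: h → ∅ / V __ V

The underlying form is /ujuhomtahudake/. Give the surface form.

Rule 1 (post-nasal voicing): /t/ is a voiceless stop immediately after the nasal /m/, so it voices to [d]. /ujuhomtahudake/ → ujuhomdahudake.
Rule 2 (intervocalic spirantization): /d/ is a stop between vowels /u/ and /a/, so it spirantizes to the fricative [z]. /k/ is a stop between vowels /a/ and /e/, so it spirantizes to the fricative [x]. /ujuhomdahudake/ → ujuhomdahuzaxe.
Rule 3 (intervocalic h-deletion): /h/ occurs between vowels /u/ and /o/, so it deletes. /h/ occurs between vowels /a/ and /u/, so it deletes. /ujuhomdahuzaxe/ → ujuomdauzaxe.

ujuomdauzaxe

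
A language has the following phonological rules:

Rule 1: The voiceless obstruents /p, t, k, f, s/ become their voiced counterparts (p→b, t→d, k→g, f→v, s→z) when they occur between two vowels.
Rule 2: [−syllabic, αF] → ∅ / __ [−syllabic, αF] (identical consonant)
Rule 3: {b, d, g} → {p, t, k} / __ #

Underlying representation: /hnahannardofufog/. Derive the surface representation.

Rule 1 (intervocalic voicing): /f/ is a voiceless obstruent between vowels /o/ and /u/, so it voices to [v]. /f/ is a voiceless obstruent between vowels /u/ and /o/, so it voices to [v]. /hnahannardofufog/ → hnahannardovuvog.
Rule 2 (degemination): /nn/ is a geminate; the first /n/ deletes. /hnahannardovuvog/ → hnahanardovuvog.
Rule 3 (final devoicing): /g/ is a voiced stop in word-final position, so it devoices to [k]. /hnahanardovuvog/ → hnahanardovuvok.

hnahanardovuvok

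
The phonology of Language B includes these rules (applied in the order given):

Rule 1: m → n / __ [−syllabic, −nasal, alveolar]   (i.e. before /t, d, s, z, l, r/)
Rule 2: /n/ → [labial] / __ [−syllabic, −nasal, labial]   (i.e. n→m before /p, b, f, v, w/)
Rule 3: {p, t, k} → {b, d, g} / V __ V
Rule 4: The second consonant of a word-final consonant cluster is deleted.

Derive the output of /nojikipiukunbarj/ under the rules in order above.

nojigibiugumbar

Rule 1 (nasal place assimilation): no segment meets the environment; /nojikipiukunbarj/ is unchanged.
Rule 2 (nasal place assimilation): /n/ precedes the labial consonant /b/, so it assimilates in place to [m]. /nojikipiukunbarj/ → nojikipiukumbarj.
Rule 3 (intervocalic voicing): /k/ is a voiceless stop between vowels /i/ and /i/, so it voices to [g]. /p/ is a voiceless stop between vowels /i/ and /i/, so it voices to [b]. /k/ is a voiceless stop between vowels /u/ and /u/, so it voices to [g]. /nojikipiukumbarj/ → nojigibiugumbarj.
Rule 4 (final cluster simplification): /j/ is the second consonant of a word-final cluster /rj/, so it deletes. /nojigibiugumbarj/ → nojigibiugumbar.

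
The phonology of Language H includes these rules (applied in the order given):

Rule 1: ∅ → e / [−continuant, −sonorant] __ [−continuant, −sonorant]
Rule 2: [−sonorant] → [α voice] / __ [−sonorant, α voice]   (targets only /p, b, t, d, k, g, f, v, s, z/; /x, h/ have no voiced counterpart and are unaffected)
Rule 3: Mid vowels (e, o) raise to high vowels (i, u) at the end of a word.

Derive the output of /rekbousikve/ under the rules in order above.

rekebousigvi

Rule 1 (stop-cluster e-epenthesis): /k/ and /b/ form a stop–stop cluster, so [e] is inserted between them. /rekbousikve/ → rekebousikve.
Rule 2 (regressive voicing assimilation): /k/ precedes the voiced obstruent /v/, so it voices to [g] by assimilation. /rekebousikve/ → rekebousigve.
Rule 3 (final vowel raising): /e/ is a mid vowel in word-final position, so it raises to [i]. /rekebousigve/ → rekebousigvi.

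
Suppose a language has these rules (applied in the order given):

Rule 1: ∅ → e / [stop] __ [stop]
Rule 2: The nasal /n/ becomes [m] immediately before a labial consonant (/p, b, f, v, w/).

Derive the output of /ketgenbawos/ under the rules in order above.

Rule 1 (stop-cluster e-epenthesis): /t/ and /g/ form a stop–stop cluster, so [e] is inserted between them. /ketgenbawos/ → ketegenbawos.
Rule 2 (nasal place assimilation): /n/ precedes the labial consonant /b/, so it assimilates in place to [m]. /ketegenbawos/ → ketegembawos.

ketegembawos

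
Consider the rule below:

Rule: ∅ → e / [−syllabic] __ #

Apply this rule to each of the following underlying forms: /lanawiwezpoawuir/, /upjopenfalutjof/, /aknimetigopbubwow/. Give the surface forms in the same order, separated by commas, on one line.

lanawiwezpoawuire, upjopenfalutjofe, aknimetigopbubwowe

/lanawiwezpoawuir/: the form ends in the consonant /r/, so [e] is inserted word-finally. → [lanawiwezpoawuire].
/upjopenfalutjof/: the form ends in the consonant /f/, so [e] is inserted word-finally. → [upjopenfalutjofe].
/aknimetigopbubwow/: the form ends in the consonant /w/, so [e] is inserted word-finally. → [aknimetigopbubwowe].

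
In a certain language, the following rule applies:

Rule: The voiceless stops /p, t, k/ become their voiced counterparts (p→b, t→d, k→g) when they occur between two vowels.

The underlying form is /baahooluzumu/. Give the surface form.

baahooluzumu

No segment of /baahooluzumu/ meets the structural description of the rule, so the form surfaces unchanged.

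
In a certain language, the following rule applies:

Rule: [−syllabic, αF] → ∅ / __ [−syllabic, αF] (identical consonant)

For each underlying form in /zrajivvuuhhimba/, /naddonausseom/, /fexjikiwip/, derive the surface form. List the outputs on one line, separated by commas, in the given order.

/zrajivvuuhhimba/: /vv/ is a geminate; the first /v/ deletes. /hh/ is a geminate; the first /h/ deletes. → [zrajivuuhimba].
/naddonausseom/: /dd/ is a geminate; the first /d/ deletes. /ss/ is a geminate; the first /s/ deletes. → [nadonauseom].
/fexjikiwip/: the rule's environment is not met; surfaces unchanged as [fexjikiwip].

zrajivuuhimba, nadonauseom, fexjikiwip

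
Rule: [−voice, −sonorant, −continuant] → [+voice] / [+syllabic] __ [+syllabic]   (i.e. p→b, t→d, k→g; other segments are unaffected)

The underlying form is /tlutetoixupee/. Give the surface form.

/t/ is a voiceless stop between vowels /u/ and /e/, so it voices to [d].
/t/ is a voiceless stop between vowels /e/ and /o/, so it voices to [d].
/p/ is a voiceless stop between vowels /u/ and /e/, so it voices to [b].
The other instance of /t/ does not occur in the required environment and remains unchanged.
Surface form: [tludedoixubee].

tludedoixubee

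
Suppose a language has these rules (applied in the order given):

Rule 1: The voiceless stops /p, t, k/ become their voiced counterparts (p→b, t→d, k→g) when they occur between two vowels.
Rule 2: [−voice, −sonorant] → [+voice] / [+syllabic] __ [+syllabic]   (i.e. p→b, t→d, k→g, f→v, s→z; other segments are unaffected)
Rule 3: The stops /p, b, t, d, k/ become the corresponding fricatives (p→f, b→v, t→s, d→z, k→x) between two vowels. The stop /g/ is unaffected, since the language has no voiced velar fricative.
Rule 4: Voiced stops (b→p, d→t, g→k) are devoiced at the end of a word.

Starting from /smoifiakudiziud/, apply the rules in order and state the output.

smoiviaguziziut

Rule 1 (intervocalic voicing): /k/ is a voiceless stop between vowels /a/ and /u/, so it voices to [g]. /smoifiakudiziud/ → smoifiagudiziud.
Rule 2 (intervocalic voicing): /f/ is a voiceless obstruent between vowels /i/ and /i/, so it voices to [v]. /smoifiagudiziud/ → smoiviagudiziud.
Rule 3 (intervocalic spirantization): /d/ is a stop between vowels /u/ and /i/, so it spirantizes to the fricative [z]. /smoiviagudiziud/ → smoiviaguziziud.
Rule 4 (final devoicing): /d/ is a voiced stop in word-final position, so it devoices to [t]. /smoiviaguziziud/ → smoiviaguziziut.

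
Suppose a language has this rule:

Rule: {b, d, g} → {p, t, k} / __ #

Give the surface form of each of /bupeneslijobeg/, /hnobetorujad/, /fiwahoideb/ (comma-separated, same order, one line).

bupeneslijobek, hnobetorujat, fiwahoidep

/bupeneslijobeg/: /g/ is a voiced stop in word-final position, so it devoices to [k]. → [bupeneslijobek].
/hnobetorujad/: /d/ is a voiced stop in word-final position, so it devoices to [t]. → [hnobetorujat].
/fiwahoideb/: /b/ is a voiced stop in word-final position, so it devoices to [p]. → [fiwahoidep].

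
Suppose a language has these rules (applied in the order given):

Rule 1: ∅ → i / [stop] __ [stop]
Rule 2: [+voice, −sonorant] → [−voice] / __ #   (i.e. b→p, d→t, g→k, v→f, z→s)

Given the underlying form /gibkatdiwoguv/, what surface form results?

Rule 1 (stop-cluster i-epenthesis): /b/ and /k/ form a stop–stop cluster, so [i] is inserted between them. /t/ and /d/ form a stop–stop cluster, so [i] is inserted between them. /gibkatdiwoguv/ → gibikatidiwoguv.
Rule 2 (final devoicing): /v/ is a voiced obstruent in word-final position, so it devoices to [f]. /gibikatidiwoguv/ → gibikatidiwoguf.

gibikatidiwoguf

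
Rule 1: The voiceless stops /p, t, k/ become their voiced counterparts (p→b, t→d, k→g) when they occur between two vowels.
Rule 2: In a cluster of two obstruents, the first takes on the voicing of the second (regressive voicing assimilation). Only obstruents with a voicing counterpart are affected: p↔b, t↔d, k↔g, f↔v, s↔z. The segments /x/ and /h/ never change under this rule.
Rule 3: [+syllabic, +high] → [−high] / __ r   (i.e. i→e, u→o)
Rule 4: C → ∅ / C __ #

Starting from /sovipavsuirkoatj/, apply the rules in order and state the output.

sovibafsuerkoat

Rule 1 (intervocalic voicing): /p/ is a voiceless stop between vowels /i/ and /a/, so it voices to [b]. /sovipavsuirkoatj/ → sovibavsuirkoatj.
Rule 2 (regressive voicing assimilation): /v/ precedes the voiceless obstruent /s/, so it devoices to [f] by assimilation. /sovibavsuirkoatj/ → sovibafsuirkoatj.
Rule 3 (pre-rhotic lowering): /i/ is a high vowel immediately before /r/, so it lowers to [e]. /sovibafsuirkoatj/ → sovibafsuerkoatj.
Rule 4 (final cluster simplification): /j/ is the second consonant of a word-final cluster /tj/, so it deletes. /sovibafsuerkoatj/ → sovibafsuerkoat.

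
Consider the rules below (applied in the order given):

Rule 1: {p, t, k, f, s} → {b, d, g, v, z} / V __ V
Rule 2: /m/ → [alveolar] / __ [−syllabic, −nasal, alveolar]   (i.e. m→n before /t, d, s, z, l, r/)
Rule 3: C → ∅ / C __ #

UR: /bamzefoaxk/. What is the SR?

Rule 1 (intervocalic voicing): /f/ is a voiceless obstruent between vowels /e/ and /o/, so it voices to [v]. /bamzefoaxk/ → bamzevoaxk.
Rule 2 (nasal place assimilation): /m/ precedes the alveolar consonant /z/, so it assimilates in place to [n]. /bamzevoaxk/ → banzevoaxk.
Rule 3 (final cluster simplification): /k/ is the second consonant of a word-final cluster /xk/, so it deletes. /banzevoaxk/ → banzevoax.

banzevoax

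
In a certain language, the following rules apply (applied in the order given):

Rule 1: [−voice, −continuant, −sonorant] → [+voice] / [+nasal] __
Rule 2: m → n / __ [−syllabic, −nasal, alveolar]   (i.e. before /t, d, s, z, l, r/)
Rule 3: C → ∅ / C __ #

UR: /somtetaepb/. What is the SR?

Rule 1 (post-nasal voicing): /t/ is a voiceless stop immediately after the nasal /m/, so it voices to [d]. /somtetaepb/ → somdetaepb.
Rule 2 (nasal place assimilation): /m/ precedes the alveolar consonant /d/, so it assimilates in place to [n]. /somdetaepb/ → sondetaepb.
Rule 3 (final cluster simplification): /b/ is the second consonant of a word-final cluster /pb/, so it deletes. /sondetaepb/ → sondetaep.

sondetaep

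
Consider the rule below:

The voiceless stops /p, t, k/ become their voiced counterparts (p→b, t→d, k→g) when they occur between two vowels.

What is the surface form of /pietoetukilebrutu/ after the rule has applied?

/t/ is a voiceless stop between vowels /e/ and /o/, so it voices to [d].
/t/ is a voiceless stop between vowels /e/ and /u/, so it voices to [d].
/k/ is a voiceless stop between vowels /u/ and /i/, so it voices to [g].
/t/ is a voiceless stop between vowels /u/ and /u/, so it voices to [d].
Surface form: [piedoedugilebrudu].

piedoedugilebrudu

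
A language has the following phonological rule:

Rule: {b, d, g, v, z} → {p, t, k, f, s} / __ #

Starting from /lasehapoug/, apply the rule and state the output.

/g/ is a voiced obstruent in word-final position, so it devoices to [k].
Surface form: [lasehapouk].

lasehapouk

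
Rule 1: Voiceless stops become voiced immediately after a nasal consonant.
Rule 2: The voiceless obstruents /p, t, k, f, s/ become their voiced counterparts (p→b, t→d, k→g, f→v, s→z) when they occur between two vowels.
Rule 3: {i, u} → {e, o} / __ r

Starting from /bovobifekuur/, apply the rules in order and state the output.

Rule 1 (post-nasal voicing): no segment meets the environment; /bovobifekuur/ is unchanged.
Rule 2 (intervocalic voicing): /f/ is a voiceless obstruent between vowels /i/ and /e/, so it voices to [v]. /k/ is a voiceless obstruent between vowels /e/ and /u/, so it voices to [g]. /bovobifekuur/ → bovobiveguur.
Rule 3 (pre-rhotic lowering): /u/ is a high vowel immediately before /r/, so it lowers to [o]. /bovobiveguur/ → bovobiveguor.

bovobiveguor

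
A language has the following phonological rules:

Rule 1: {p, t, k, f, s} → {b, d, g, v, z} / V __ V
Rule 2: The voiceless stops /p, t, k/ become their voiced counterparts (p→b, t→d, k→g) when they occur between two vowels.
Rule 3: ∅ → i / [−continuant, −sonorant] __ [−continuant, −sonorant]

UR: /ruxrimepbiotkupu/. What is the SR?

ruxrimepibiotikubu

Rule 1 (intervocalic voicing): /p/ is a voiceless obstruent between vowels /u/ and /u/, so it voices to [b]. /ruxrimepbiotkupu/ → ruxrimepbiotkubu.
Rule 2 (intervocalic voicing): no segment meets the environment; /ruxrimepbiotkubu/ is unchanged.
Rule 3 (stop-cluster i-epenthesis): /p/ and /b/ form a stop–stop cluster, so [i] is inserted between them. /t/ and /k/ form a stop–stop cluster, so [i] is inserted between them. /ruxrimepbiotkubu/ → ruxrimepibiotikubu.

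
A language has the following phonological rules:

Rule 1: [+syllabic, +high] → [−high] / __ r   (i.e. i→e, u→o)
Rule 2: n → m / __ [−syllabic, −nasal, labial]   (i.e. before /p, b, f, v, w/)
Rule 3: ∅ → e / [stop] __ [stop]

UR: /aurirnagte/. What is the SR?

aorernagete

Rule 1 (pre-rhotic lowering): /u/ is a high vowel immediately before /r/, so it lowers to [o]. /i/ is a high vowel immediately before /r/, so it lowers to [e]. /aurirnagte/ → aorernagte.
Rule 2 (nasal place assimilation): no segment meets the environment; /aorernagte/ is unchanged.
Rule 3 (stop-cluster e-epenthesis): /g/ and /t/ form a stop–stop cluster, so [e] is inserted between them. /aorernagte/ → aorernagete.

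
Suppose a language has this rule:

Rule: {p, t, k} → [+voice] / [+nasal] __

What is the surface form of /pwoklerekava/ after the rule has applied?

pwoklerekava

No segment of /pwoklerekava/ meets the structural description of the rule, so the form surfaces unchanged.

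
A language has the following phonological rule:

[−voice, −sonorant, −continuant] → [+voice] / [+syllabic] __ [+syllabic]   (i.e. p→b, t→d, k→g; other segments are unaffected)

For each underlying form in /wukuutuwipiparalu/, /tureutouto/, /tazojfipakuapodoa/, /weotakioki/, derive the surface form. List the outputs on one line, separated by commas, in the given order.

/wukuutuwipiparalu/: /k/ is a voiceless stop between vowels /u/ and /u/, so it voices to [g]. /t/ is a voiceless stop between vowels /u/ and /u/, so it voices to [d]. /p/ is a voiceless stop between vowels /i/ and /i/, so it voices to [b]. /p/ is a voiceless stop between vowels /i/ and /a/, so it voices to [b]. → [wuguuduwibibaralu].
/tureutouto/: /t/ is a voiceless stop between vowels /u/ and /o/, so it voices to [d]. /t/ is a voiceless stop between vowels /u/ and /o/, so it voices to [d]. → [tureudoudo].
/tazojfipakuapodoa/: /p/ is a voiceless stop between vowels /i/ and /a/, so it voices to [b]. /k/ is a voiceless stop between vowels /a/ and /u/, so it voices to [g]. /p/ is a voiceless stop between vowels /a/ and /o/, so it voices to [b]. → [tazojfibaguabodoa].
/weotakioki/: /t/ is a voiceless stop between vowels /o/ and /a/, so it voices to [d]. /k/ is a voiceless stop between vowels /a/ and /i/, so it voices to [g]. /k/ is a voiceless stop between vowels /o/ and /i/, so it voices to [g]. → [weodagiogi].

wuguuduwibibaralu, tureudoudo, tazojfibaguabodoa, weodagiogi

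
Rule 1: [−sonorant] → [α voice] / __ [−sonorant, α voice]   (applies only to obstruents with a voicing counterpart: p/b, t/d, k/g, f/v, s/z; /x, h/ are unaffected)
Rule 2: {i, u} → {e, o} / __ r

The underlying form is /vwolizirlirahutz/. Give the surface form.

Rule 1 (regressive voicing assimilation): /t/ precedes the voiced obstruent /z/, so it voices to [d] by assimilation. /vwolizirlirahutz/ → vwolizirlirahudz.
Rule 2 (pre-rhotic lowering): /i/ is a high vowel immediately before /r/, so it lowers to [e]. /i/ is a high vowel immediately before /r/, so it lowers to [e]. /vwolizirlirahudz/ → vwolizerlerahudz.

vwolizerlerahudz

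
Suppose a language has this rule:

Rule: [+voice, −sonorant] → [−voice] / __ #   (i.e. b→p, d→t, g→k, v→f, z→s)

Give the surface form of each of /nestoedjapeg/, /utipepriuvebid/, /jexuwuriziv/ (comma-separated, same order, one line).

nestoedjapek, utipepriuvebit, jexuwurizif

/nestoedjapeg/: /g/ is a voiced obstruent in word-final position, so it devoices to [k]. → [nestoedjapek].
/utipepriuvebid/: /d/ is a voiced obstruent in word-final position, so it devoices to [t]. → [utipepriuvebit].
/jexuwuriziv/: /v/ is a voiced obstruent in word-final position, so it devoices to [f]. → [jexuwurizif].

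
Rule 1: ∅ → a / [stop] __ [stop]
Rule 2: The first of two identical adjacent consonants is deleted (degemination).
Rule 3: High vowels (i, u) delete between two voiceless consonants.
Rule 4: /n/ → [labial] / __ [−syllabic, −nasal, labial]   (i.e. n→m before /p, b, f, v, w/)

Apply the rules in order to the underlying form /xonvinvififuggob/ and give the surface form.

Rule 1 (stop-cluster a-epenthesis): /g/ and /g/ form a stop–stop cluster, so [a] is inserted between them. /xonvinvififuggob/ → xonvinvififugagob.
Rule 2 (degemination): no segment meets the environment; /xonvinvififugagob/ is unchanged.
Rule 3 (high vowel syncope): /i/ is a high vowel flanked by voiceless consonants /f/ and /f/, so it deletes. /xonvinvififugagob/ → xonvinviffugagob.
Rule 4 (nasal place assimilation): /n/ precedes the labial consonant /v/, so it assimilates in place to [m]. /n/ precedes the labial consonant /v/, so it assimilates in place to [m]. /xonvinviffugagob/ → xomvimviffugagob.

xomvimviffugagob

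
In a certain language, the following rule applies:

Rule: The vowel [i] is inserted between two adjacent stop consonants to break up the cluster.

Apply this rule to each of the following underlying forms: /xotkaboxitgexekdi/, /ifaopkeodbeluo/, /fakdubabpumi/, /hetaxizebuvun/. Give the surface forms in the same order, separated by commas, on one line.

/xotkaboxitgexekdi/: /t/ and /k/ form a stop–stop cluster, so [i] is inserted between them. /t/ and /g/ form a stop–stop cluster, so [i] is inserted between them. /k/ and /d/ form a stop–stop cluster, so [i] is inserted between them. → [xotikaboxitigexekidi].
/ifaopkeodbeluo/: /p/ and /k/ form a stop–stop cluster, so [i] is inserted between them. /d/ and /b/ form a stop–stop cluster, so [i] is inserted between them. → [ifaopikeodibeluo].
/fakdubabpumi/: /k/ and /d/ form a stop–stop cluster, so [i] is inserted between them. /b/ and /p/ form a stop–stop cluster, so [i] is inserted between them. → [fakidubabipumi].
/hetaxizebuvun/: the rule's environment is not met; surfaces unchanged as [hetaxizebuvun].

xotikaboxitigexekidi, ifaopikeodibeluo, fakidubabipumi, hetaxizebuvun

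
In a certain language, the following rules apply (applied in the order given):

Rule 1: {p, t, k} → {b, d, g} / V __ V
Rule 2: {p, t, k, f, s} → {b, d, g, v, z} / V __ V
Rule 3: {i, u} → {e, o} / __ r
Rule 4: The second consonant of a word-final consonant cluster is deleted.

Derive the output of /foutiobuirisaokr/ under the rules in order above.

foudiobuerizaok

Rule 1 (intervocalic voicing): /t/ is a voiceless stop between vowels /u/ and /i/, so it voices to [d]. /foutiobuirisaokr/ → foudiobuirisaokr.
Rule 2 (intervocalic voicing): /s/ is a voiceless obstruent between vowels /i/ and /a/, so it voices to [z]. /foudiobuirisaokr/ → foudiobuirizaokr.
Rule 3 (pre-rhotic lowering): /i/ is a high vowel immediately before /r/, so it lowers to [e]. /foudiobuirizaokr/ → foudiobuerizaokr.
Rule 4 (final cluster simplification): /r/ is the second consonant of a word-final cluster /kr/, so it deletes. /foudiobuerizaokr/ → foudiobuerizaok.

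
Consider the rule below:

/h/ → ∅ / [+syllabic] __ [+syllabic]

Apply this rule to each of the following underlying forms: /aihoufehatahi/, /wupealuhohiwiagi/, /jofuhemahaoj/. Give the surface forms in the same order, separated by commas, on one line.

/aihoufehatahi/: /h/ occurs between vowels /i/ and /o/, so it deletes. /h/ occurs between vowels /e/ and /a/, so it deletes. /h/ occurs between vowels /a/ and /i/, so it deletes. → [aioufeatai].
/wupealuhohiwiagi/: /h/ occurs between vowels /u/ and /o/, so it deletes. /h/ occurs between vowels /o/ and /i/, so it deletes. → [wupealuoiwiagi].
/jofuhemahaoj/: /h/ occurs between vowels /u/ and /e/, so it deletes. /h/ occurs between vowels /a/ and /a/, so it deletes. → [jofuemaaoj].

aioufeatai, wupealuoiwiagi, jofuemaaoj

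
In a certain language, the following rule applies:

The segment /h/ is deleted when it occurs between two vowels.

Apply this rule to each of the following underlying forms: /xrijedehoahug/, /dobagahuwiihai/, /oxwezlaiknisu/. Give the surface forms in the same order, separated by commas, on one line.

/xrijedehoahug/: /h/ occurs between vowels /e/ and /o/, so it deletes. /h/ occurs between vowels /a/ and /u/, so it deletes. → [xrijedeoaug].
/dobagahuwiihai/: /h/ occurs between vowels /a/ and /u/, so it deletes. /h/ occurs between vowels /i/ and /a/, so it deletes. → [dobagauwiiai].
/oxwezlaiknisu/: the rule's environment is not met; surfaces unchanged as [oxwezlaiknisu].

xrijedeoaug, dobagauwiiai, oxwezlaiknisu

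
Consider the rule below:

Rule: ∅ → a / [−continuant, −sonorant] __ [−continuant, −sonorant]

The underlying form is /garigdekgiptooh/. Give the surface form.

garigadekagipatooh

/g/ and /d/ form a stop–stop cluster, so [a] is inserted between them.
/k/ and /g/ form a stop–stop cluster, so [a] is inserted between them.
/p/ and /t/ form a stop–stop cluster, so [a] is inserted between them.
Surface form: [garigadekagipatooh].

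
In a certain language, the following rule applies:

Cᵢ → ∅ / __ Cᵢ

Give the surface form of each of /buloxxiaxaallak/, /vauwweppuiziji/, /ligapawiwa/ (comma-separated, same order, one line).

/buloxxiaxaallak/: /xx/ is a geminate; the first /x/ deletes. /ll/ is a geminate; the first /l/ deletes. → [buloxiaxaalak].
/vauwweppuiziji/: /ww/ is a geminate; the first /w/ deletes. /pp/ is a geminate; the first /p/ deletes. → [vauwepuiziji].
/ligapawiwa/: the rule's environment is not met; surfaces unchanged as [ligapawiwa].

buloxiaxaalak, vauwepuiziji, ligapawiwa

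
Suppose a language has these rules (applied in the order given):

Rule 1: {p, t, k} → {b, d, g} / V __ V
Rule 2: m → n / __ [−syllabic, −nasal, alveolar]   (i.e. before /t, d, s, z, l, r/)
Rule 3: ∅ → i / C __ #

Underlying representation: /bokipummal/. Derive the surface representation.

Rule 1 (intervocalic voicing): /k/ is a voiceless stop between vowels /o/ and /i/, so it voices to [g]. /p/ is a voiceless stop between vowels /i/ and /u/, so it voices to [b]. /bokipummal/ → bogibummal.
Rule 2 (nasal place assimilation): no segment meets the environment; /bogibummal/ is unchanged.
Rule 3 (final i-epenthesis): the form ends in the consonant /l/, so [i] is inserted word-finally. /bogibummal/ → bogibummali.

bogibummali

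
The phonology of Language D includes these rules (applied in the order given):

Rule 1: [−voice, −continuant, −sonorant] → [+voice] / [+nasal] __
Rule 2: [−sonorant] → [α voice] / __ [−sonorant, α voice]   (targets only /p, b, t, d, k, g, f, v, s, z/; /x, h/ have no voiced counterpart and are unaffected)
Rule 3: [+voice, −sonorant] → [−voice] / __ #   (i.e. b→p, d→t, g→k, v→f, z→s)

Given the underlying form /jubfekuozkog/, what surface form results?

Rule 1 (post-nasal voicing): no segment meets the environment; /jubfekuozkog/ is unchanged.
Rule 2 (regressive voicing assimilation): /b/ precedes the voiceless obstruent /f/, so it devoices to [p] by assimilation. /z/ precedes the voiceless obstruent /k/, so it devoices to [s] by assimilation. /jubfekuozkog/ → jupfekuoskog.
Rule 3 (final devoicing): /g/ is a voiced obstruent in word-final position, so it devoices to [k]. /jupfekuoskog/ → jupfekuoskok.

jupfekuoskok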